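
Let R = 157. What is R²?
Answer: 24649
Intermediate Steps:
R² = 157² = 24649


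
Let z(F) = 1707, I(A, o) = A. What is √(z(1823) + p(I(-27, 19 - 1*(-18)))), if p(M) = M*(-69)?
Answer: √3570 ≈ 59.749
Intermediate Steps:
p(M) = -69*M
√(z(1823) + p(I(-27, 19 - 1*(-18)))) = √(1707 - 69*(-27)) = √(1707 + 1863) = √3570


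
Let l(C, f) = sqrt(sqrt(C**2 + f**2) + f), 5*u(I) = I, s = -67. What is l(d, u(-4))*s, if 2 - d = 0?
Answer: -67*sqrt(-20 + 10*sqrt(29))/5 ≈ -77.964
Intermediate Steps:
u(I) = I/5
d = 2 (d = 2 - 1*0 = 2 + 0 = 2)
l(C, f) = sqrt(f + sqrt(C**2 + f**2))
l(d, u(-4))*s = sqrt((1/5)*(-4) + sqrt(2**2 + ((1/5)*(-4))**2))*(-67) = sqrt(-4/5 + sqrt(4 + (-4/5)**2))*(-67) = sqrt(-4/5 + sqrt(4 + 16/25))*(-67) = sqrt(-4/5 + sqrt(116/25))*(-67) = sqrt(-4/5 + 2*sqrt(29)/5)*(-67) = -67*sqrt(-4/5 + 2*sqrt(29)/5)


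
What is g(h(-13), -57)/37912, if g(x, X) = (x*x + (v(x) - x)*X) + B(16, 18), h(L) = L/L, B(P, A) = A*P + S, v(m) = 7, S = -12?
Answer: -65/37912 ≈ -0.0017145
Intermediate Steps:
B(P, A) = -12 + A*P (B(P, A) = A*P - 12 = -12 + A*P)
h(L) = 1
g(x, X) = 276 + x² + X*(7 - x) (g(x, X) = (x*x + (7 - x)*X) + (-12 + 18*16) = (x² + X*(7 - x)) + (-12 + 288) = (x² + X*(7 - x)) + 276 = 276 + x² + X*(7 - x))
g(h(-13), -57)/37912 = (276 + 1² + 7*(-57) - 1*(-57)*1)/37912 = (276 + 1 - 399 + 57)*(1/37912) = -65*1/37912 = -65/37912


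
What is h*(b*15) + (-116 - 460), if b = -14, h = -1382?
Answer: 289644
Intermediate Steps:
h*(b*15) + (-116 - 460) = -(-19348)*15 + (-116 - 460) = -1382*(-210) - 576 = 290220 - 576 = 289644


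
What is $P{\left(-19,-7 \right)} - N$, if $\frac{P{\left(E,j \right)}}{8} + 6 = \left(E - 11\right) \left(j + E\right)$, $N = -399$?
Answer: $6591$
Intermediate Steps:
$P{\left(E,j \right)} = -48 + 8 \left(-11 + E\right) \left(E + j\right)$ ($P{\left(E,j \right)} = -48 + 8 \left(E - 11\right) \left(j + E\right) = -48 + 8 \left(-11 + E\right) \left(E + j\right)$)
$P{\left(-19,-7 \right)} - N = \left(-48 - -1672 - -616 + 8 \left(-19\right)^{2} + 8 \left(-19\right) \left(-7\right)\right) - -399 = \left(-48 + 1672 + 616 + 8 \cdot 361 + 1064\right) + 399 = \left(-48 + 1672 + 616 + 2888 + 1064\right) + 399 = 6192 + 399 = 6591$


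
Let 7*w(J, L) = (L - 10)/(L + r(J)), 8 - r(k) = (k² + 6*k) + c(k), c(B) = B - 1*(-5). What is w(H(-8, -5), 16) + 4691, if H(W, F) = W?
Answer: 361213/77 ≈ 4691.1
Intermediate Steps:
c(B) = 5 + B (c(B) = B + 5 = 5 + B)
r(k) = 3 - k² - 7*k (r(k) = 8 - ((k² + 6*k) + (5 + k)) = 8 - (5 + k² + 7*k) = 8 + (-5 - k² - 7*k) = 3 - k² - 7*k)
w(J, L) = (-10 + L)/(7*(3 + L - J² - 7*J)) (w(J, L) = ((L - 10)/(L + (3 - J² - 7*J)))/7 = ((-10 + L)/(3 + L - J² - 7*J))/7 = (-10 + L)/(7*(3 + L - J² - 7*J)))
w(H(-8, -5), 16) + 4691 = (10 - 1*16)/(7*(-3 + (-8)² - 1*16 + 7*(-8))) + 4691 = (10 - 16)/(7*(-3 + 64 - 16 - 56)) + 4691 = (⅐)*(-6)/(-11) + 4691 = (⅐)*(-1/11)*(-6) + 4691 = 6/77 + 4691 = 361213/77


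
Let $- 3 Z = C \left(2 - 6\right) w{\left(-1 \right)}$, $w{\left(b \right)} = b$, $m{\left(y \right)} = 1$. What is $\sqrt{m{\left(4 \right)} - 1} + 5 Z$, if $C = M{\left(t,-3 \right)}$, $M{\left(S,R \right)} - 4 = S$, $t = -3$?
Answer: $- \frac{20}{3} \approx -6.6667$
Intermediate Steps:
$M{\left(S,R \right)} = 4 + S$
$C = 1$ ($C = 4 - 3 = 1$)
$Z = - \frac{4}{3}$ ($Z = - \frac{1 \left(2 - 6\right) \left(-1\right)}{3} = - \frac{1 \left(-4\right) \left(-1\right)}{3} = - \frac{\left(-4\right) \left(-1\right)}{3} = \left(- \frac{1}{3}\right) 4 = - \frac{4}{3} \approx -1.3333$)
$\sqrt{m{\left(4 \right)} - 1} + 5 Z = \sqrt{1 - 1} + 5 \left(- \frac{4}{3}\right) = \sqrt{0} - \frac{20}{3} = 0 - \frac{20}{3} = - \frac{20}{3}$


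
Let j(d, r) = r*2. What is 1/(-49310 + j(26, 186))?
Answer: -1/48938 ≈ -2.0434e-5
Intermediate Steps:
j(d, r) = 2*r
1/(-49310 + j(26, 186)) = 1/(-49310 + 2*186) = 1/(-49310 + 372) = 1/(-48938) = -1/48938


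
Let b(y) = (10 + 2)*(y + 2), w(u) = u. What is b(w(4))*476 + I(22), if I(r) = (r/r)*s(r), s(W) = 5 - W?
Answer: 34255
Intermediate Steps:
I(r) = 5 - r (I(r) = (r/r)*(5 - r) = 1*(5 - r) = 5 - r)
b(y) = 24 + 12*y (b(y) = 12*(2 + y) = 24 + 12*y)
b(w(4))*476 + I(22) = (24 + 12*4)*476 + (5 - 1*22) = (24 + 48)*476 + (5 - 22) = 72*476 - 17 = 34272 - 17 = 34255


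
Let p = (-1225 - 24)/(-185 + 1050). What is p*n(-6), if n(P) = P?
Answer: 7494/865 ≈ 8.6636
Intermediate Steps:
p = -1249/865 ≈ -1.4439
p*n(-6) = -1249/865*(-6) = 7494/865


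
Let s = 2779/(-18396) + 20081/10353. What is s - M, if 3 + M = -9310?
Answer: 84477941273/9069228 ≈ 9314.8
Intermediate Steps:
s = 16220909/9069228 (s = 2779*(-1/18396) + 20081*(1/10353) = -397/2628 + 20081/10353 = 16220909/9069228 ≈ 1.7886)
M = -9313 (M = -3 - 9310 = -9313)
s - M = 16220909/9069228 - 1*(-9313) = 16220909/9069228 + 9313 = 84477941273/9069228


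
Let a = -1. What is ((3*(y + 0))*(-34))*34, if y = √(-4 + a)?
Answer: -3468*I*√5 ≈ -7754.7*I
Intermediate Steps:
y = I*√5 (y = √(-4 - 1) = √(-5) = I*√5 ≈ 2.2361*I)
((3*(y + 0))*(-34))*34 = ((3*(I*√5 + 0))*(-34))*34 = ((3*(I*√5))*(-34))*34 = ((3*I*√5)*(-34))*34 = -102*I*√5*34 = -3468*I*√5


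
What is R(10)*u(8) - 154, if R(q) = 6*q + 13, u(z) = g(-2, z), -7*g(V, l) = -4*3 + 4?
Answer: -494/7 ≈ -70.571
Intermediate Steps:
g(V, l) = 8/7 (g(V, l) = -(-4*3 + 4)/7 = -(-12 + 4)/7 = -1/7*(-8) = 8/7)
u(z) = 8/7
R(q) = 13 + 6*q
R(10)*u(8) - 154 = (13 + 6*10)*(8/7) - 154 = (13 + 60)*(8/7) - 154 = 73*(8/7) - 154 = 584/7 - 154 = -494/7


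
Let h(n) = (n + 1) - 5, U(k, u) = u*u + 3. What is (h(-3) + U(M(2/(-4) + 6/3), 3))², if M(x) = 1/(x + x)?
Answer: 25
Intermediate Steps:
M(x) = 1/(2*x)
U(k, u) = 3 + u² (U(k, u) = u² + 3 = 3 + u²)
h(n) = -4 + n (h(n) = (1 + n) - 5 = -4 + n)
(h(-3) + U(M(2/(-4) + 6/3), 3))² = ((-4 - 3) + (3 + 3²))² = (-7 + (3 + 9))² = (-7 + 12)² = 5² = 25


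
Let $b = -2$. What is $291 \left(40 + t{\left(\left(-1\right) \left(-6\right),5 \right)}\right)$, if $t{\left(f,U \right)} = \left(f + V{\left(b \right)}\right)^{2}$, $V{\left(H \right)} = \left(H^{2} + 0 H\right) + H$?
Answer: $30264$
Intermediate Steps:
$V{\left(H \right)} = H + H^{2}$ ($V{\left(H \right)} = \left(H^{2} + 0\right) + H = H^{2} + H = H + H^{2}$)
$t{\left(f,U \right)} = \left(2 + f\right)^{2}$ ($t{\left(f,U \right)} = \left(f - 2 \left(1 - 2\right)\right)^{2} = \left(f - -2\right)^{2} = \left(f + 2\right)^{2} = \left(2 + f\right)^{2}$)
$291 \left(40 + t{\left(\left(-1\right) \left(-6\right),5 \right)}\right) = 291 \left(40 + \left(2 - -6\right)^{2}\right) = 291 \left(40 + \left(2 + 6\right)^{2}\right) = 291 \left(40 + 8^{2}\right) = 291 \left(40 + 64\right) = 291 \cdot 104 = 30264$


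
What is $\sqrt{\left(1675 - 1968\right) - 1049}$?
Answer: $i \sqrt{1342} \approx 36.633 i$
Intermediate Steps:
$\sqrt{\left(1675 - 1968\right) - 1049} = \sqrt{-293 - 1049} = \sqrt{-1342} = i \sqrt{1342}$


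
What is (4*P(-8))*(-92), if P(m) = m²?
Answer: -23552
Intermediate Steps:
(4*P(-8))*(-92) = (4*(-8)²)*(-92) = (4*64)*(-92) = 256*(-92) = -23552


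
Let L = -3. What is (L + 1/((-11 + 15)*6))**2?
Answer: 5041/576 ≈ 8.7517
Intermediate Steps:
(L + 1/((-11 + 15)*6))**2 = (-3 + 1/((-11 + 15)*6))**2 = (-3 + (1/6)/4)**2 = (-3 + (1/4)*(1/6))**2 = (-3 + 1/24)**2 = (-71/24)**2 = 5041/576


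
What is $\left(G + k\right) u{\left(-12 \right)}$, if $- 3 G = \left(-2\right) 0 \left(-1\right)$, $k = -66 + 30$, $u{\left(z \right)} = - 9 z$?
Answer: $-3888$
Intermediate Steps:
$k = -36$
$G = 0$ ($G = - \frac{\left(-2\right) 0 \left(-1\right)}{3} = - \frac{0 \left(-1\right)}{3} = \left(- \frac{1}{3}\right) 0 = 0$)
$\left(G + k\right) u{\left(-12 \right)} = \left(0 - 36\right) \left(\left(-9\right) \left(-12\right)\right) = \left(-36\right) 108 = -3888$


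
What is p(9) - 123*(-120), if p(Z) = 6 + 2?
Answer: 14768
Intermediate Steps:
p(Z) = 8
p(9) - 123*(-120) = 8 - 123*(-120) = 8 + 14760 = 14768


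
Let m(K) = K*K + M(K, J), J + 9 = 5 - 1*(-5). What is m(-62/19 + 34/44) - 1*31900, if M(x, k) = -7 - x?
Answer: -5573399849/174724 ≈ -31898.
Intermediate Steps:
J = 1 (J = -9 + (5 - 1*(-5)) = -9 + (5 + 5) = -9 + 10 = 1)
m(K) = -7 + K² - K (m(K) = K*K + (-7 - K) = K² + (-7 - K) = -7 + K² - K)
m(-62/19 + 34/44) - 1*31900 = (-7 + (-62/19 + 34/44)² - (-62/19 + 34/44)) - 1*31900 = (-7 + (-62*1/19 + 34*(1/44))² - (-62*1/19 + 34*(1/44))) - 31900 = (-7 + (-62/19 + 17/22)² - (-62/19 + 17/22)) - 31900 = (-7 + (-1041/418)² - 1*(-1041/418)) - 31900 = (-7 + 1083681/174724 + 1041/418) - 31900 = 295751/174724 - 31900 = -5573399849/174724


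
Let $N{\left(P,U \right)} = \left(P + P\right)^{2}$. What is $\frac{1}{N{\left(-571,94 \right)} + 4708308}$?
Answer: $\frac{1}{6012472} \approx 1.6632 \cdot 10^{-7}$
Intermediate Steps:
$N{\left(P,U \right)} = 4 P^{2}$ ($N{\left(P,U \right)} = \left(2 P\right)^{2} = 4 P^{2}$)
$\frac{1}{N{\left(-571,94 \right)} + 4708308} = \frac{1}{4 \left(-571\right)^{2} + 4708308} = \frac{1}{4 \cdot 326041 + 4708308} = \frac{1}{1304164 + 4708308} = \frac{1}{6012472}$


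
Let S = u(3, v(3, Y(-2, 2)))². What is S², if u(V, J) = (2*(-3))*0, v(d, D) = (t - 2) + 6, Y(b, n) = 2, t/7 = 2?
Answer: 0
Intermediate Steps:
t = 14 (t = 7*2 = 14)
v(d, D) = 18 (v(d, D) = (14 - 2) + 6 = 12 + 6 = 18)
u(V, J) = 0 (u(V, J) = -6*0 = 0)
S = 0 (S = 0² = 0)
S² = 0² = 0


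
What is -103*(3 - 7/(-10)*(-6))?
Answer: 618/5 ≈ 123.60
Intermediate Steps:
-103*(3 - 7/(-10)*(-6)) = -103*(3 - 7*(-⅒)*(-6)) = -103*(3 + (7/10)*(-6)) = -103*(3 - 21/5) = -103*(-6/5) = 618/5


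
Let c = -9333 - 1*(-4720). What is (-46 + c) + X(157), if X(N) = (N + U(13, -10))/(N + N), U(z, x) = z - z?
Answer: -9317/2 ≈ -4658.5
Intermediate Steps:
U(z, x) = 0
c = -4613 (c = -9333 + 4720 = -4613)
X(N) = ½ (X(N) = (N + 0)/(N + N) = N/((2*N)) = N*(1/(2*N)) = ½)
(-46 + c) + X(157) = (-46 - 4613) + ½ = -4659 + ½ = -9317/2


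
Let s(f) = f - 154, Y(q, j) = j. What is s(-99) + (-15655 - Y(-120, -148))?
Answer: -15760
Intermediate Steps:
s(f) = -154 + f
s(-99) + (-15655 - Y(-120, -148)) = (-154 - 99) + (-15655 - 1*(-148)) = -253 + (-15655 + 148) = -253 - 15507 = -15760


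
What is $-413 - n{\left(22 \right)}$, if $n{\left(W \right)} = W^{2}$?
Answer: $-897$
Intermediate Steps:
$-413 - n{\left(22 \right)} = -413 - 22^{2} = -413 - 484 = -897$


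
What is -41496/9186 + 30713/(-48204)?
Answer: -380400467/73800324 ≈ -5.1545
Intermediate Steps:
-41496/9186 + 30713/(-48204) = -41496*1/9186 + 30713*(-1/48204) = -6916/1531 - 30713/48204 = -380400467/73800324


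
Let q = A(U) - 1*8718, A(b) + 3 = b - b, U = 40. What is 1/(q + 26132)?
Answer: 1/17411 ≈ 5.7435e-5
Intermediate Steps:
A(b) = -3 (A(b) = -3 + (b - b) = -3 + 0 = -3)
q = -8721 (q = -3 - 1*8718 = -3 - 8718 = -8721)
1/(q + 26132) = 1/(-8721 + 26132) = 1/17411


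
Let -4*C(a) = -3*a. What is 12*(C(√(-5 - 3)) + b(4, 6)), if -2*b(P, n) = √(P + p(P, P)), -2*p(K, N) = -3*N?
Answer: -6*√10 + 18*I*√2 ≈ -18.974 + 25.456*I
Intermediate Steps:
p(K, N) = 3*N/2 (p(K, N) = -(-3)*N/2 = 3*N/2)
b(P, n) = -√10*√P/4 (b(P, n) = -√(P + 3*P/2)/2 = -√10*√P/2/2 = -√10*√P/4)
C(a) = 3*a/4 (C(a) = -(-3)*a/4 = 3*a/4)
12*(C(√(-5 - 3)) + b(4, 6)) = 12*(3*√(-5 - 3)/4 - √10*√4/4) = 12*(3*√(-8)/4 - ¼*√10*2) = 12*(3*(2*I*√2)/4 - √10/2) = 12*(3*I*√2/2 - √10/2) = 12*(-√10/2 + 3*I*√2/2) = -6*√10 + 18*I*√2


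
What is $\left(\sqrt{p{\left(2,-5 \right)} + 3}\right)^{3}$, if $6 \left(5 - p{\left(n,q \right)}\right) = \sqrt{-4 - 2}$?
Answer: $\frac{\sqrt{6} \left(48 - i \sqrt{6}\right)^{\frac{3}{2}}}{36} \approx 22.605 - 1.7322 i$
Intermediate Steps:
$p{\left(n,q \right)} = 5 - \frac{i \sqrt{6}}{6}$ ($p{\left(n,q \right)} = 5 - \frac{\sqrt{-4 - 2}}{6} = 5 - \frac{\sqrt{-6}}{6} = 5 - \frac{i \sqrt{6}}{6}$)
$\left(\sqrt{p{\left(2,-5 \right)} + 3}\right)^{3} = \left(\sqrt{\left(5 - \frac{i \sqrt{6}}{6}\right) + 3}\right)^{3} = \left(\sqrt{8 - \frac{i \sqrt{6}}{6}}\right)^{3} = \left(8 - \frac{i \sqrt{6}}{6}\right)^{\frac{3}{2}}$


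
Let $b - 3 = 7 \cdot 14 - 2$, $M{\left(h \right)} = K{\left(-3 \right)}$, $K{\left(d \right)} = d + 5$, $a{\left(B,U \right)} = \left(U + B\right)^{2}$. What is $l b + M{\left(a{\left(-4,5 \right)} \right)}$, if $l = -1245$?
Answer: $-123253$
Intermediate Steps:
$a{\left(B,U \right)} = \left(B + U\right)^{2}$
$K{\left(d \right)} = 5 + d$
$M{\left(h \right)} = 2$ ($M{\left(h \right)} = 5 - 3 = 2$)
$b = 99$ ($b = 3 + \left(7 \cdot 14 - 2\right) = 3 + \left(98 - 2\right) = 3 + 96 = 99$)
$l b + M{\left(a{\left(-4,5 \right)} \right)} = \left(-1245\right) 99 + 2 = -123255 + 2 = -123253$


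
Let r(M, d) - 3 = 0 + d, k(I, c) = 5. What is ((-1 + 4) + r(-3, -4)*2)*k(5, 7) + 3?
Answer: 8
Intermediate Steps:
r(M, d) = 3 + d (r(M, d) = 3 + (0 + d) = 3 + d)
((-1 + 4) + r(-3, -4)*2)*k(5, 7) + 3 = ((-1 + 4) + (3 - 4)*2)*5 + 3 = (3 - 1*2)*5 + 3 = (3 - 2)*5 + 3 = 1*5 + 3 = 5 + 3 = 8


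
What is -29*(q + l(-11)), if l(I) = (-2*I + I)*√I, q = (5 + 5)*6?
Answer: -1740 - 319*I*√11 ≈ -1740.0 - 1058.0*I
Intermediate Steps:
q = 60 (q = 10*6 = 60)
l(I) = -I^(3/2) (l(I) = (-I)*√I = -I^(3/2))
-29*(q + l(-11)) = -29*(60 - (-11)^(3/2)) = -29*(60 - (-11)*I*√11) = -29*(60 + 11*I*√11) = -1740 - 319*I*√11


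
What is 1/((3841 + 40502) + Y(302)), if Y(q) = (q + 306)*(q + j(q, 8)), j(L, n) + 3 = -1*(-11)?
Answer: 1/232823 ≈ 4.2951e-6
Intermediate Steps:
j(L, n) = 8 (j(L, n) = -3 - 1*(-11) = -3 + 11 = 8)
Y(q) = (8 + q)*(306 + q) (Y(q) = (q + 306)*(q + 8) = (306 + q)*(8 + q) = (8 + q)*(306 + q))
1/((3841 + 40502) + Y(302)) = 1/((3841 + 40502) + (2448 + 302² + 314*302)) = 1/(44343 + (2448 + 91204 + 94828)) = 1/(44343 + 188480) = 1/232823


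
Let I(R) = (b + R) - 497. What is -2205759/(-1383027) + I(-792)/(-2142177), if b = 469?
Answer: 1575420093161/987562876593 ≈ 1.5953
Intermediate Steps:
I(R) = -28 + R (I(R) = (469 + R) - 497 = -28 + R)
-2205759/(-1383027) + I(-792)/(-2142177) = -2205759/(-1383027) + (-28 - 792)/(-2142177) = -2205759*(-1/1383027) - 820*(-1/2142177) = 735253/461009 + 820/2142177 = 1575420093161/987562876593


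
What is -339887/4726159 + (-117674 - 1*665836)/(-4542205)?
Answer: 431831281451/4293436608119 ≈ 0.10058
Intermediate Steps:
-339887/4726159 + (-117674 - 1*665836)/(-4542205) = -339887*1/4726159 + (-117674 - 665836)*(-1/4542205) = -339887/4726159 - 783510*(-1/4542205) = -339887/4726159 + 156702/908441 = 431831281451/4293436608119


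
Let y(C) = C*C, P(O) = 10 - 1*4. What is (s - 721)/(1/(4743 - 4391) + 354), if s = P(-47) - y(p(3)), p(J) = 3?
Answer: -254848/124609 ≈ -2.0452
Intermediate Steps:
P(O) = 6 (P(O) = 10 - 4 = 6)
y(C) = C²
s = -3 (s = 6 - 1*3² = 6 - 1*9 = 6 - 9 = -3)
(s - 721)/(1/(4743 - 4391) + 354) = (-3 - 721)/(1/(4743 - 4391) + 354) = -724/(1/352 + 354) = -724/124609/352 = -724*352/124609 = -254848/124609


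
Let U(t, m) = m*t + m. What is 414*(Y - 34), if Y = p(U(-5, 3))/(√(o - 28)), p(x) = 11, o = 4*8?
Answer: -11799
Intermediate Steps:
o = 32
U(t, m) = m + m*t
Y = 11/2 (Y = 11/(√(32 - 28)) = 11/(√4) = 11/2 ≈ 5.5000)
414*(Y - 34) = 414*(11/2 - 34) = 414*(-57/2) = -11799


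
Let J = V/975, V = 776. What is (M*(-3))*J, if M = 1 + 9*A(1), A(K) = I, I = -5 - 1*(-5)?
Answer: -776/325 ≈ -2.3877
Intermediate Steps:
I = 0 (I = -5 + 5 = 0)
A(K) = 0
J = 776/975 ≈ 0.79590
M = 1 (M = 1 + 9*0 = 1 + 0 = 1)
(M*(-3))*J = (1*(-3))*(776/975) = -3*776/975 = -776/325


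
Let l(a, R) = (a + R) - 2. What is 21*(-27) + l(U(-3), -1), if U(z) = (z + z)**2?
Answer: -534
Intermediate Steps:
U(z) = 4*z**2 (U(z) = (2*z)**2 = 4*z**2)
l(a, R) = -2 + R + a (l(a, R) = (R + a) - 2 = -2 + R + a)
21*(-27) + l(U(-3), -1) = 21*(-27) + (-2 - 1 + 4*(-3)**2) = -567 + (-2 - 1 + 4*9) = -567 + (-2 - 1 + 36) = -567 + 33 = -534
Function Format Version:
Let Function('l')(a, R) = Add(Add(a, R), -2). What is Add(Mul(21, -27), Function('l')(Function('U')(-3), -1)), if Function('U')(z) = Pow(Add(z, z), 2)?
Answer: -534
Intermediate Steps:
Function('U')(z) = Mul(4, Pow(z, 2)) (Function('U')(z) = Pow(Mul(2, z), 2) = Mul(4, Pow(z, 2)))
Function('l')(a, R) = Add(-2, R, a) (Function('l')(a, R) = Add(Add(R, a), -2) = Add(-2, R, a))
Add(Mul(21, -27), Function('l')(Function('U')(-3), -1)) = Add(Mul(21, -27), Add(-2, -1, Mul(4, Pow(-3, 2)))) = Add(-567, Add(-2, -1, Mul(4, 9))) = Add(-567, Add(-2, -1, 36)) = Add(-567, 33) = -534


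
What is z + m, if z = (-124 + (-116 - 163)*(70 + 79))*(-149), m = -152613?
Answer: 6059942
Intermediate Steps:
z = 6212555 (z = (-124 - 279*149)*(-149) = (-124 - 41571)*(-149) = -41695*(-149) = 6212555)
z + m = 6212555 - 152613 = 6059942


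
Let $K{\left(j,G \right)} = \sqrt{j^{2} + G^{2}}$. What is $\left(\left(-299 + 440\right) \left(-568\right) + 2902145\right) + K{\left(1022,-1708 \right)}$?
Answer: $2822057 + 14 \sqrt{20213} \approx 2.824 \cdot 10^{6}$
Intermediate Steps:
$K{\left(j,G \right)} = \sqrt{G^{2} + j^{2}}$
$\left(\left(-299 + 440\right) \left(-568\right) + 2902145\right) + K{\left(1022,-1708 \right)} = \left(\left(-299 + 440\right) \left(-568\right) + 2902145\right) + \sqrt{\left(-1708\right)^{2} + 1022^{2}} = \left(141 \left(-568\right) + 2902145\right) + \sqrt{2917264 + 1044484} = \left(-80088 + 2902145\right) + \sqrt{3961748} = 2822057 + 14 \sqrt{20213}$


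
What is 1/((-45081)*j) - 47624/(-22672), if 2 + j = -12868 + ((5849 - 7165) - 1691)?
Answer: 4260865926095/2028438438858 ≈ 2.1006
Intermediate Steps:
j = -15877 (j = -2 + (-12868 + ((5849 - 7165) - 1691)) = -2 + (-12868 + (-1316 - 1691)) = -2 + (-12868 - 3007) = -2 - 15875 = -15877)
1/((-45081)*j) - 47624/(-22672) = 1/(-45081*(-15877)) - 47624/(-22672) = -1/45081*(-1/15877) - 47624*(-1/22672) = 1/715751037 + 5953/2834 = 4260865926095/2028438438858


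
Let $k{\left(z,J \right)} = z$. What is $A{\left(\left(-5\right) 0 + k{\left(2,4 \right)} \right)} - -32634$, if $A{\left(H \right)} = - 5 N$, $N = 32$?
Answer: $32474$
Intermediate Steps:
$A{\left(H \right)} = -160$ ($A{\left(H \right)} = \left(-5\right) 32 = -160$)
$A{\left(\left(-5\right) 0 + k{\left(2,4 \right)} \right)} - -32634 = -160 - -32634 = -160 + 32634 = 32474$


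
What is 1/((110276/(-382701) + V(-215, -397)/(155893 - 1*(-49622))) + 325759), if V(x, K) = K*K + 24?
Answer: 26216932005/8540414107328326 ≈ 3.0697e-6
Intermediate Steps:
V(x, K) = 24 + K² (V(x, K) = K² + 24 = 24 + K²)
1/((110276/(-382701) + V(-215, -397)/(155893 - 1*(-49622))) + 325759) = 1/((110276/(-382701) + (24 + (-397)²)/(155893 - 1*(-49622))) + 325759) = 1/((110276*(-1/382701) + (24 + 157609)/(155893 + 49622)) + 325759) = 1/((-110276/382701 + 157633/205515) + 325759) = 1/(12554311531/26216932005 + 325759) = 1/(8540414107328326/26216932005) = 26216932005/8540414107328326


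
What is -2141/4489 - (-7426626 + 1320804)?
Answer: 27409032817/4489 ≈ 6.1058e+6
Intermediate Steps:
-2141/4489 - (-7426626 + 1320804) = -2141*1/4489 - 3862/(1/((2006 + 342) - 3929)) = -2141/4489 - 3862/(1/(2348 - 3929)) = -2141/4489 - 3862/(1/(-1581)) = -2141/4489 - 3862/(-1/1581) = -2141/4489 - 3862*(-1581) = -2141/4489 + 6105822 = 27409032817/4489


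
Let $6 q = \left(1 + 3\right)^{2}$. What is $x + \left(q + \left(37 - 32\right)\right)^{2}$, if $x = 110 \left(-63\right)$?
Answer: $- \frac{61841}{9} \approx -6871.2$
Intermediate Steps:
$q = \frac{8}{3}$ ($q = \frac{\left(1 + 3\right)^{2}}{6} = \frac{4^{2}}{6} = \frac{1}{6} \cdot 16 = \frac{8}{3} \approx 2.6667$)
$x = -6930$
$x + \left(q + \left(37 - 32\right)\right)^{2} = -6930 + \left(\frac{8}{3} + \left(37 - 32\right)\right)^{2} = -6930 + \left(\frac{8}{3} + 5\right)^{2} = -6930 + \left(\frac{23}{3}\right)^{2} = -6930 + \frac{529}{9} = - \frac{61841}{9}$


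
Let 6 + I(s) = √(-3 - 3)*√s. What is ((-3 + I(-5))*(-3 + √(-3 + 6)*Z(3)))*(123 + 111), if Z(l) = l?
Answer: 702*(1 - √3)*(9 + √30) ≈ -7439.8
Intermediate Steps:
I(s) = -6 + I*√6*√s (I(s) = -6 + √(-3 - 3)*√s = -6 + √(-6)*√s = -6 + (I*√6)*√s = -6 + I*√6*√s)
((-3 + I(-5))*(-3 + √(-3 + 6)*Z(3)))*(123 + 111) = ((-3 + (-6 + I*√6*√(-5)))*(-3 + √(-3 + 6)*3))*(123 + 111) = ((-3 + (-6 + I*√6*(I*√5)))*(-3 + √3*3))*234 = ((-3 + (-6 - √30))*(-3 + 3*√3))*234 = ((-9 - √30)*(-3 + 3*√3))*234 = 234*(-9 - √30)*(-3 + 3*√3)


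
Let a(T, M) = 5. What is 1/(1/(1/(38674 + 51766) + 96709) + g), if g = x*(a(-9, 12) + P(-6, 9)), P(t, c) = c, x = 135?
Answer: 8746361961/16530624196730 ≈ 0.00052910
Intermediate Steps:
g = 1890 (g = 135*(5 + 9) = 135*14 = 1890)
1/(1/(1/(38674 + 51766) + 96709) + g) = 1/(1/(1/(38674 + 51766) + 96709) + 1890) = 1/(1/(1/90440 + 96709) + 1890) = 1/(1/(8746361961/90440) + 1890) = 1/(90440/8746361961 + 1890) = 1/(16530624196730/8746361961) = 8746361961/16530624196730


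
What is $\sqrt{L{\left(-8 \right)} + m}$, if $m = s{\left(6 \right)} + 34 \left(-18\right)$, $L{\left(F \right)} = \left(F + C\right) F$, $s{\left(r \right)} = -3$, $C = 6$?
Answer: $i \sqrt{599} \approx 24.474 i$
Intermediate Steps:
$L{\left(F \right)} = F \left(6 + F\right)$ ($L{\left(F \right)} = \left(F + 6\right) F = \left(6 + F\right) F = F \left(6 + F\right)$)
$m = -615$ ($m = -3 + 34 \left(-18\right) = -3 - 612 = -615$)
$\sqrt{L{\left(-8 \right)} + m} = \sqrt{- 8 \left(6 - 8\right) - 615} = \sqrt{\left(-8\right) \left(-2\right) - 615} = \sqrt{16 - 615} = \sqrt{-599} = i \sqrt{599}$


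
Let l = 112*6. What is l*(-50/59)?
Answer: -33600/59 ≈ -569.49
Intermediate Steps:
l = 672
l*(-50/59) = 672*(-50/59) = -33600/59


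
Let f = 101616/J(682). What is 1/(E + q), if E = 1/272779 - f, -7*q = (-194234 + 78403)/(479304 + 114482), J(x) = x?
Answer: -386628002538778/57595662828308673 ≈ -0.0067128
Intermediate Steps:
f = 50808/341 (f = 101616/682 = 101616*(1/682) = 50808/341 ≈ 149.00)
q = 115831/4156502 (q = -(-194234 + 78403)/(7*(479304 + 114482)) = -(-115831)/(7*593786) = -1/7*(-115831/593786) = 115831/4156502 ≈ 0.027867)
E = -13859355091/93017639 (E = 1/272779 - 1*50808/341 = 1/272779 - 50808/341 = -13859355091/93017639 ≈ -149.00)
1/(E + q) = 1/(-13859355091/93017639 + 115831/4156502) = 1/(-57595662828308673/386628002538778) = -386628002538778/57595662828308673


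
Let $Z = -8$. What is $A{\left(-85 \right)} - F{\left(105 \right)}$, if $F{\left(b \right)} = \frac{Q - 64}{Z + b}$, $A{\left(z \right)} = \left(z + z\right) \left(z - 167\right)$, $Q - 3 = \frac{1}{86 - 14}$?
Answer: $\frac{299198951}{6984} \approx 42841.0$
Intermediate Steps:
$Q = \frac{217}{72}$ ($Q = 3 + \frac{1}{86 - 14} = 3 + \frac{1}{72} = \frac{217}{72} \approx 3.0139$)
$A{\left(z \right)} = 2 z \left(-167 + z\right)$
$F{\left(b \right)} = - \frac{4391}{72 \left(-8 + b\right)}$ ($F{\left(b \right)} = \frac{\frac{217}{72} - 64}{-8 + b} = - \frac{4391}{72 \left(-8 + b\right)}$)
$A{\left(-85 \right)} - F{\left(105 \right)} = 2 \left(-85\right) \left(-167 - 85\right) - - \frac{4391}{-576 + 72 \cdot 105} = 2 \left(-85\right) \left(-252\right) - - \frac{4391}{-576 + 7560} = 42840 - - \frac{4391}{6984} = 42840 + \frac{4391}{6984} = \frac{299198951}{6984}$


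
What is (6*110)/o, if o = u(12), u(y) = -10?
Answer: -66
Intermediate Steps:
o = -10
(6*110)/o = (6*110)/(-10) = 660*(-⅒) = -66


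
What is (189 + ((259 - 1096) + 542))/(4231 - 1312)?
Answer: -106/2919 ≈ -0.036314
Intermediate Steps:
(189 + ((259 - 1096) + 542))/(4231 - 1312) = (189 + (-837 + 542))/2919 = (189 - 295)*(1/2919) = -106*1/2919 = -106/2919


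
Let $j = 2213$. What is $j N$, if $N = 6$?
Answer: $13278$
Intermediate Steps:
$j N = 2213 \cdot 6 = 13278$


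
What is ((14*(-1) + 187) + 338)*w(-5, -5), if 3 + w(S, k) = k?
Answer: -4088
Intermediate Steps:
w(S, k) = -3 + k
((14*(-1) + 187) + 338)*w(-5, -5) = ((14*(-1) + 187) + 338)*(-3 - 5) = ((-14 + 187) + 338)*(-8) = (173 + 338)*(-8) = 511*(-8) = -4088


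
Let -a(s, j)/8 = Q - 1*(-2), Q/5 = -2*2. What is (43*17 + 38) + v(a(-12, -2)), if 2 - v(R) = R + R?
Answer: 483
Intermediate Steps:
Q = -20 (Q = 5*(-2*2) = 5*(-4) = -20)
a(s, j) = 144 (a(s, j) = -8*(-20 - 1*(-2)) = -8*(-20 + 2) = -8*(-18) = 144)
v(R) = 2 - 2*R (v(R) = 2 - (R + R) = 2 - 2*R)
(43*17 + 38) + v(a(-12, -2)) = (43*17 + 38) + (2 - 2*144) = (731 + 38) + (2 - 288) = 769 - 286 = 483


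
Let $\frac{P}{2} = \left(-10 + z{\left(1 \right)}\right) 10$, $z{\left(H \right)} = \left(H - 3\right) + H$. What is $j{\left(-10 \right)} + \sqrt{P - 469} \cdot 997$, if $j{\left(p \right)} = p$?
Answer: $-10 + 997 i \sqrt{689} \approx -10.0 + 26170.0 i$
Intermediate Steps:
$z{\left(H \right)} = -3 + 2 H$ ($z{\left(H \right)} = \left(-3 + H\right) + H = -3 + 2 H$)
$P = -220$ ($P = 2 \left(-10 + \left(-3 + 2 \cdot 1\right)\right) 10 = 2 \left(-10 + \left(-3 + 2\right)\right) 10 = 2 \left(-10 - 1\right) 10 = 2 \left(\left(-11\right) 10\right) = 2 \left(-110\right) = -220$)
$j{\left(-10 \right)} + \sqrt{P - 469} \cdot 997 = -10 + \sqrt{-220 - 469} \cdot 997 = -10 + \sqrt{-689} \cdot 997 = -10 + i \sqrt{689} \cdot 997 = -10 + 997 i \sqrt{689}$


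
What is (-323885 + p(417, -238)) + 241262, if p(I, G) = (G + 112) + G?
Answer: -82987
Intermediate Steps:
p(I, G) = 112 + 2*G (p(I, G) = (112 + G) + G = 112 + 2*G)
(-323885 + p(417, -238)) + 241262 = (-323885 + (112 + 2*(-238))) + 241262 = (-323885 + (112 - 476)) + 241262 = (-323885 - 364) + 241262 = -324249 + 241262 = -82987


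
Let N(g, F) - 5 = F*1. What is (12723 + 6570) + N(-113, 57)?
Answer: 19355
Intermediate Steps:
N(g, F) = 5 + F (N(g, F) = 5 + F*1 = 5 + F)
(12723 + 6570) + N(-113, 57) = (12723 + 6570) + (5 + 57) = 19293 + 62 = 19355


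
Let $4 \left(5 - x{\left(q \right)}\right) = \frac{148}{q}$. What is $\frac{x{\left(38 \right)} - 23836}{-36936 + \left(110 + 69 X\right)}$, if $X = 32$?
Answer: $\frac{905615}{1315484} \approx 0.68843$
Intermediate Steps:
$x{\left(q \right)} = 5 - \frac{37}{q}$ ($x{\left(q \right)} = 5 - \frac{148 \frac{1}{q}}{4} = 5 - \frac{37}{q}$)
$\frac{x{\left(38 \right)} - 23836}{-36936 + \left(110 + 69 X\right)} = \frac{\left(5 - \frac{37}{38}\right) - 23836}{-36936 + \left(110 + 69 \cdot 32\right)} = \frac{\left(5 - \frac{37}{38}\right) - 23836}{-36936 + \left(110 + 2208\right)} = \frac{\left(5 - \frac{37}{38}\right) - 23836}{-36936 + 2318} = \frac{\frac{153}{38} - 23836}{-34618} = \left(- \frac{905615}{38}\right) \left(- \frac{1}{34618}\right) = \frac{905615}{1315484}$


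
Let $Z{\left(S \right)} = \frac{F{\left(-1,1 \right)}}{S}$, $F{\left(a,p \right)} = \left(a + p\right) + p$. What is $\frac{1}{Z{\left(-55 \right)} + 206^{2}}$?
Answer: $\frac{55}{2333979} \approx 2.3565 \cdot 10^{-5}$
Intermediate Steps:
$F{\left(a,p \right)} = a + 2 p$
$Z{\left(S \right)} = \frac{1}{S}$ ($Z{\left(S \right)} = \frac{-1 + 2 \cdot 1}{S} = \frac{-1 + 2}{S} = 1 \frac{1}{S} = \frac{1}{S}$)
$\frac{1}{Z{\left(-55 \right)} + 206^{2}} = \frac{1}{\frac{1}{-55} + 206^{2}} = \frac{1}{- \frac{1}{55} + 42436} = \frac{1}{\frac{2333979}{55}} = \frac{55}{2333979}$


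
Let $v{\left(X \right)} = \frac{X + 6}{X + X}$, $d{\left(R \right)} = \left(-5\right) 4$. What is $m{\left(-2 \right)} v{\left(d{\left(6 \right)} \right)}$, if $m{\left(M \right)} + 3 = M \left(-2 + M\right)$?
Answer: $\frac{7}{4} \approx 1.75$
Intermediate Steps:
$d{\left(R \right)} = -20$
$v{\left(X \right)} = \frac{6 + X}{2 X}$
$m{\left(M \right)} = -3 + M \left(-2 + M\right)$
$m{\left(-2 \right)} v{\left(d{\left(6 \right)} \right)} = \left(-3 + \left(-2\right)^{2} - -4\right) \frac{6 - 20}{2 \left(-20\right)} = \left(-3 + 4 + 4\right) \frac{1}{2} \left(- \frac{1}{20}\right) \left(-14\right) = 5 \cdot \frac{7}{20} = \frac{7}{4}$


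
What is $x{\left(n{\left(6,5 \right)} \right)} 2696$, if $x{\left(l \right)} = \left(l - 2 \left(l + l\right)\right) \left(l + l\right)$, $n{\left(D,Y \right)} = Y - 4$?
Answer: $-16176$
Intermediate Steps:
$n{\left(D,Y \right)} = -4 + Y$
$x{\left(l \right)} = - 6 l^{2}$ ($x{\left(l \right)} = \left(l - 2 \cdot 2 l\right) 2 l = \left(l - 4 l\right) 2 l = - 3 l 2 l = - 6 l^{2}$)
$x{\left(n{\left(6,5 \right)} \right)} 2696 = - 6 \left(-4 + 5\right)^{2} \cdot 2696 = - 6 \cdot 1^{2} \cdot 2696 = \left(-6\right) 1 \cdot 2696 = \left(-6\right) 2696 = -16176$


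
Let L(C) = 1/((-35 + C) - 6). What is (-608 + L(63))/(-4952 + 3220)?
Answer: 13375/38104 ≈ 0.35101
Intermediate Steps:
L(C) = 1/(-41 + C)
(-608 + L(63))/(-4952 + 3220) = (-608 + 1/(-41 + 63))/(-4952 + 3220) = (-608 + 1/22)/(-1732) = (-608 + 1/22)*(-1/1732) = -13375/22*(-1/1732) = 13375/38104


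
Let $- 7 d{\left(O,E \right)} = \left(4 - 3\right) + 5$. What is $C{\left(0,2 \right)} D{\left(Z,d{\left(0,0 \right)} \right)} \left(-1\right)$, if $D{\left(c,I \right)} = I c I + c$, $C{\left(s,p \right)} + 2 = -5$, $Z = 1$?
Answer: $\frac{85}{7} \approx 12.143$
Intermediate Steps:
$C{\left(s,p \right)} = -7$ ($C{\left(s,p \right)} = -2 - 5 = -7$)
$d{\left(O,E \right)} = - \frac{6}{7}$ ($d{\left(O,E \right)} = - \frac{\left(4 - 3\right) + 5}{7} = - \frac{1 + 5}{7} = \left(- \frac{1}{7}\right) 6 = - \frac{6}{7}$)
$D{\left(c,I \right)} = c + c I^{2}$ ($D{\left(c,I \right)} = c I^{2} + c = c + c I^{2}$)
$C{\left(0,2 \right)} D{\left(Z,d{\left(0,0 \right)} \right)} \left(-1\right) = - 7 \cdot 1 \left(1 + \left(- \frac{6}{7}\right)^{2}\right) \left(-1\right) = - 7 \cdot 1 \left(1 + \frac{36}{49}\right) \left(-1\right) = - 7 \cdot 1 \cdot \frac{85}{49} \left(-1\right) = \left(-7\right) \frac{85}{49} \left(-1\right) = \left(- \frac{85}{7}\right) \left(-1\right) = \frac{85}{7}$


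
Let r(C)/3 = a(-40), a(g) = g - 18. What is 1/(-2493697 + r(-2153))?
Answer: -1/2493871 ≈ -4.0098e-7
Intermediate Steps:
a(g) = -18 + g
r(C) = -174 (r(C) = 3*(-18 - 40) = 3*(-58) = -174)
1/(-2493697 + r(-2153)) = 1/(-2493697 - 174) = 1/(-2493871) = -1/2493871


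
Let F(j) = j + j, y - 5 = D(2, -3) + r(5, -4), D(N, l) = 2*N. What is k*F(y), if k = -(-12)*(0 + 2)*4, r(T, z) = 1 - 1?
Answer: 1728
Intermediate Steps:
r(T, z) = 0
y = 9 (y = 5 + (2*2 + 0) = 5 + (4 + 0) = 5 + 4 = 9)
F(j) = 2*j
k = 96 (k = -(-12)*2*4 = -4*(-6)*4 = 24*4 = 96)
k*F(y) = 96*(2*9) = 96*18 = 1728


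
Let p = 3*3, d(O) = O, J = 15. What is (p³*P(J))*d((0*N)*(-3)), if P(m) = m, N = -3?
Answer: 0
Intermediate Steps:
p = 9
(p³*P(J))*d((0*N)*(-3)) = (9³*15)*((0*(-3))*(-3)) = (729*15)*(0*(-3)) = 10935*0 = 0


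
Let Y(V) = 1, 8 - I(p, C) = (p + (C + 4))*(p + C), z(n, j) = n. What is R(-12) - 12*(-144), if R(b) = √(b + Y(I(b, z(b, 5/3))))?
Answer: 1728 + I*√11 ≈ 1728.0 + 3.3166*I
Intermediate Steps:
I(p, C) = 8 - (C + p)*(4 + C + p) (I(p, C) = 8 - (p + (C + 4))*(p + C) = 8 - (p + (4 + C))*(C + p) = 8 - (4 + C + p)*(C + p) = 8 - (C + p)*(4 + C + p))
R(b) = √(1 + b) (R(b) = √(b + 1) = √(1 + b))
R(-12) - 12*(-144) = √(1 - 12) - 12*(-144) = √(-11) + 1728 = I*√11 + 1728 = 1728 + I*√11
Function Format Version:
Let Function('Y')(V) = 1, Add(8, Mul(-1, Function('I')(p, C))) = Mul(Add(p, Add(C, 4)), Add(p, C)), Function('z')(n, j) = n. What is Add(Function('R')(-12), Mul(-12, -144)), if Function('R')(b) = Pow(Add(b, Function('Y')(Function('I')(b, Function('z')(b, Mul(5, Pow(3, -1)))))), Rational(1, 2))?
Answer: Add(1728, Mul(I, Pow(11, Rational(1, 2)))) ≈ Add(1728.0, Mul(3.3166, I))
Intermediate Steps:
Function('I')(p, C) = Add(8, Mul(-1, Add(C, p), Add(4, C, p))) (Function('I')(p, C) = Add(8, Mul(-1, Mul(Add(p, Add(C, 4)), Add(p, C)))) = Add(8, Mul(-1, Mul(Add(p, Add(4, C)), Add(C, p)))) = Add(8, Mul(-1, Mul(Add(4, C, p), Add(C, p)))) = Add(8, Mul(-1, Mul(Add(C, p), Add(4, C, p)))) = Add(8, Mul(-1, Add(C, p), Add(4, C, p))))
Function('R')(b) = Pow(Add(1, b), Rational(1, 2)) (Function('R')(b) = Pow(Add(b, 1), Rational(1, 2)) = Pow(Add(1, b), Rational(1, 2)))
Add(Function('R')(-12), Mul(-12, -144)) = Add(Pow(Add(1, -12), Rational(1, 2)), Mul(-12, -144)) = Add(Pow(-11, Rational(1, 2)), 1728) = Add(Mul(I, Pow(11, Rational(1, 2))), 1728) = Add(1728, Mul(I, Pow(11, Rational(1, 2))))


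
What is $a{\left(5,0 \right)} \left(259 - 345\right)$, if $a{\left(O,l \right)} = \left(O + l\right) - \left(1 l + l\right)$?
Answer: $-430$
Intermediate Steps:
$a{\left(O,l \right)} = O - l$ ($a{\left(O,l \right)} = \left(O + l\right) - \left(l + l\right) = \left(O + l\right) - 2 l = O - l$)
$a{\left(5,0 \right)} \left(259 - 345\right) = \left(5 - 0\right) \left(259 - 345\right) = \left(5 + 0\right) \left(259 - 345\right) = 5 \left(-86\right) = -430$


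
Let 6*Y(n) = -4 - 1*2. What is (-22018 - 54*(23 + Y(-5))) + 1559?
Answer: -21647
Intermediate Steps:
Y(n) = -1 (Y(n) = (-4 - 1*2)/6 = (-4 - 2)/6 = (1/6)*(-6) = -1)
(-22018 - 54*(23 + Y(-5))) + 1559 = (-22018 - 54*(23 - 1)) + 1559 = (-22018 - 54*22) + 1559 = (-22018 - 1188) + 1559 = -23206 + 1559 = -21647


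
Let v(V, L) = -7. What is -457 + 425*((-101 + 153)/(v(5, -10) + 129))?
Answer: -16827/61 ≈ -275.85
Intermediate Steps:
-457 + 425*((-101 + 153)/(v(5, -10) + 129)) = -457 + 425*((-101 + 153)/(-7 + 129)) = -457 + 425*(52/122) = -457 + 425*(52*(1/122)) = -457 + 425*(26/61) = -457 + 11050/61 = -16827/61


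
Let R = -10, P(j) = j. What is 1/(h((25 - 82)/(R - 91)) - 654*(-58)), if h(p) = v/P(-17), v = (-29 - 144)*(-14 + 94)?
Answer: 17/658684 ≈ 2.5809e-5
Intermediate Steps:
v = -13840 (v = -173*80 = -13840)
h(p) = 13840/17 (h(p) = -13840/(-17) = -13840*(-1/17) = 13840/17)
1/(h((25 - 82)/(R - 91)) - 654*(-58)) = 1/(13840/17 - 654*(-58)) = 1/(13840/17 + 37932) = 1/(658684/17) = 17/658684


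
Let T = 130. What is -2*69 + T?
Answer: -8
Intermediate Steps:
-2*69 + T = -2*69 + 130 = -138 + 130 = -8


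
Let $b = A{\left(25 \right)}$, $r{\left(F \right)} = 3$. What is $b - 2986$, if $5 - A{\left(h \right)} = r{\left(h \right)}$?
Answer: $-2984$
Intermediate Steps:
$A{\left(h \right)} = 2$ ($A{\left(h \right)} = 5 - 3 = 2$)
$b = 2$
$b - 2986 = 2 - 2986 = -2984$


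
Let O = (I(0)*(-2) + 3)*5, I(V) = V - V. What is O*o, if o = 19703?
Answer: 295545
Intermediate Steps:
I(V) = 0
O = 15 (O = (0*(-2) + 3)*5 = (0 + 3)*5 = 3*5 = 15)
O*o = 15*19703 = 295545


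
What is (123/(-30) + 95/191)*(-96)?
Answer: 330288/955 ≈ 345.85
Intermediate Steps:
(123/(-30) + 95/191)*(-96) = (123*(-1/30) + 95*(1/191))*(-96) = (-41/10 + 95/191)*(-96) = -6881/1910*(-96) = 330288/955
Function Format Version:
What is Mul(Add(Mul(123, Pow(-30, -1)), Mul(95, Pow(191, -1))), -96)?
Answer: Rational(330288, 955) ≈ 345.85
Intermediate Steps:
Mul(Add(Mul(123, Pow(-30, -1)), Mul(95, Pow(191, -1))), -96) = Mul(Add(Mul(123, Rational(-1, 30)), Mul(95, Rational(1, 191))), -96) = Mul(Add(Rational(-41, 10), Rational(95, 191)), -96) = Mul(Rational(-6881, 1910), -96) = Rational(330288, 955)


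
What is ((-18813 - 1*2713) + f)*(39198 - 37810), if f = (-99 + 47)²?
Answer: -26124936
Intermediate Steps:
f = 2704 (f = (-52)² = 2704)
((-18813 - 1*2713) + f)*(39198 - 37810) = ((-18813 - 1*2713) + 2704)*(39198 - 37810) = ((-18813 - 2713) + 2704)*1388 = (-21526 + 2704)*1388 = -18822*1388 = -26124936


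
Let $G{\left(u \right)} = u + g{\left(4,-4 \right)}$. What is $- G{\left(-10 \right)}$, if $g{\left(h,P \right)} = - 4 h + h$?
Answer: $22$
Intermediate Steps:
$g{\left(h,P \right)} = - 3 h$
$G{\left(u \right)} = -12 + u$ ($G{\left(u \right)} = u - 12 = -12 + u$)
$- G{\left(-10 \right)} = - (-12 - 10) = \left(-1\right) \left(-22\right) = 22$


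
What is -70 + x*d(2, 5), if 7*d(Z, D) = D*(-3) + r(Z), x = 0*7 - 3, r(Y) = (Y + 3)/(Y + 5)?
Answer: -3130/49 ≈ -63.878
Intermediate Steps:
r(Y) = (3 + Y)/(5 + Y)
x = -3 (x = 0 - 3 = -3)
d(Z, D) = -3*D/7 + (3 + Z)/(7*(5 + Z)) (d(Z, D) = (D*(-3) + (3 + Z)/(5 + Z))/7 = (-3*D + (3 + Z)/(5 + Z))/7 = -3*D/7 + (3 + Z)/(7*(5 + Z)))
-70 + x*d(2, 5) = -70 - 3*(3 + 2 - 3*5*(5 + 2))/(7*(5 + 2)) = -70 - 3*(3 + 2 - 3*5*7)/(7*7) = -70 - 3*(3 + 2 - 105)/(7*7) = -70 - 3*(-100)/(7*7) = -70 - 3*(-100/49) = -70 + 300/49 = -3130/49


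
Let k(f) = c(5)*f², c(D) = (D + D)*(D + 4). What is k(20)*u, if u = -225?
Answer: -8100000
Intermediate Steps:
c(D) = 2*D*(4 + D) (c(D) = (2*D)*(4 + D) = 2*D*(4 + D))
k(f) = 90*f² (k(f) = (2*5*(4 + 5))*f² = (2*5*9)*f² = 90*f²)
k(20)*u = (90*20²)*(-225) = (90*400)*(-225) = 36000*(-225) = -8100000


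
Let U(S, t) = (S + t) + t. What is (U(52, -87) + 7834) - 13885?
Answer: -6173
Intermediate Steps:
U(S, t) = S + 2*t
(U(52, -87) + 7834) - 13885 = ((52 + 2*(-87)) + 7834) - 13885 = ((52 - 174) + 7834) - 13885 = (-122 + 7834) - 13885 = 7712 - 13885 = -6173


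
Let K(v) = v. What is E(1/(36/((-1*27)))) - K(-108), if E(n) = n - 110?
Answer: -11/4 ≈ -2.7500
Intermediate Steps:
E(n) = -110 + n
E(1/(36/((-1*27)))) - K(-108) = (-110 + 1/(36/((-1*27)))) - 1*(-108) = (-110 + 1/(36/(-27))) + 108 = (-110 + 1/(36*(-1/27))) + 108 = (-110 + 1/(-4/3)) + 108 = (-110 - ¾) + 108 = -443/4 + 108 = -11/4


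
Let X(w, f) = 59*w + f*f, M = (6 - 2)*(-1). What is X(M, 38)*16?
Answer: 19328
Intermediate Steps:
M = -4 (M = 4*(-1) = -4)
X(w, f) = f² + 59*w (X(w, f) = 59*w + f² = f² + 59*w)
X(M, 38)*16 = (38² + 59*(-4))*16 = (1444 - 236)*16 = 1208*16 = 19328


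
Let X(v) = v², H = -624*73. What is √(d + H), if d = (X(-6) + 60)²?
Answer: 4*I*√2271 ≈ 190.62*I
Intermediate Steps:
H = -45552
d = 9216 (d = ((-6)² + 60)² = (36 + 60)² = 96² = 9216)
√(d + H) = √(9216 - 45552) = √(-36336) = 4*I*√2271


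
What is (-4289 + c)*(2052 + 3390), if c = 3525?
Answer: -4157688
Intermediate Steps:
(-4289 + c)*(2052 + 3390) = (-4289 + 3525)*(2052 + 3390) = -764*5442 = -4157688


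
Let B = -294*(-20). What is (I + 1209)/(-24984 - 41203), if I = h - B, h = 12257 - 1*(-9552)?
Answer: -1558/6017 ≈ -0.25893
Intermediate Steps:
h = 21809 (h = 12257 + 9552 = 21809)
B = 5880
I = 15929 (I = 21809 - 1*5880 = 21809 - 5880 = 15929)
(I + 1209)/(-24984 - 41203) = (15929 + 1209)/(-24984 - 41203) = 17138/(-66187) = 17138*(-1/66187) = -1558/6017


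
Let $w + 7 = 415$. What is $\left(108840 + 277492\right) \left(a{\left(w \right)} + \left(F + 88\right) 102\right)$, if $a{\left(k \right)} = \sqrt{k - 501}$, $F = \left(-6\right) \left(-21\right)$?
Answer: $8432854896 + 386332 i \sqrt{93} \approx 8.4329 \cdot 10^{9} + 3.7257 \cdot 10^{6} i$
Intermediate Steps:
$w = 408$ ($w = -7 + 415 = 408$)
$F = 126$
$a{\left(k \right)} = \sqrt{-501 + k}$
$\left(108840 + 277492\right) \left(a{\left(w \right)} + \left(F + 88\right) 102\right) = \left(108840 + 277492\right) \left(\sqrt{-501 + 408} + \left(126 + 88\right) 102\right) = 386332 \left(\sqrt{-93} + 214 \cdot 102\right) = 386332 \left(i \sqrt{93} + 21828\right) = 386332 \left(21828 + i \sqrt{93}\right) = 8432854896 + 386332 i \sqrt{93}$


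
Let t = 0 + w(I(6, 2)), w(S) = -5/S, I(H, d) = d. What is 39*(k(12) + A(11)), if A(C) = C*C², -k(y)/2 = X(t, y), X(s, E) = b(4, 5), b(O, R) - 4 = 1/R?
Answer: 257907/5 ≈ 51581.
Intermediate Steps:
t = -5/2 (t = 0 - 5/2 = -5/2 ≈ -2.5000)
b(O, R) = 4 + 1/R
X(s, E) = 21/5 (X(s, E) = 4 + 1/5 = 4 + ⅕ = 21/5)
k(y) = -42/5 (k(y) = -2*21/5 = -42/5)
A(C) = C³
39*(k(12) + A(11)) = 39*(-42/5 + 11³) = 39*(-42/5 + 1331) = 39*(6613/5) = 257907/5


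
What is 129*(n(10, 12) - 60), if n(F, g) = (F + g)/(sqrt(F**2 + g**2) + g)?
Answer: -202014/25 + 1419*sqrt(61)/25 ≈ -7637.3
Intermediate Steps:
n(F, g) = (F + g)/(g + sqrt(F**2 + g**2))
129*(n(10, 12) - 60) = 129*((10 + 12)/(12 + sqrt(10**2 + 12**2)) - 60) = 129*(22/(12 + sqrt(100 + 144)) - 60) = 129*(22/(12 + sqrt(244)) - 60) = 129*(22/(12 + 2*sqrt(61)) - 60) = 129*(-60 + 22/(12 + 2*sqrt(61))) = -7740 + 2838/(12 + 2*sqrt(61))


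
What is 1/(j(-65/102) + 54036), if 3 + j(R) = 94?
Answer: 1/54127 ≈ 1.8475e-5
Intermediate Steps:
j(R) = 91 (j(R) = -3 + 94 = 91)
1/(j(-65/102) + 54036) = 1/(91 + 54036) = 1/54127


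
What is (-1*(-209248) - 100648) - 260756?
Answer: -152156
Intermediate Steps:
(-1*(-209248) - 100648) - 260756 = (209248 - 100648) - 260756 = 108600 - 260756 = -152156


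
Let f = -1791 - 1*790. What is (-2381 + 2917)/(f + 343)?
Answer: -268/1119 ≈ -0.23950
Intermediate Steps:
f = -2581 (f = -1791 - 790 = -2581)
(-2381 + 2917)/(f + 343) = (-2381 + 2917)/(-2581 + 343) = 536/(-2238) = 536*(-1/2238) = -268/1119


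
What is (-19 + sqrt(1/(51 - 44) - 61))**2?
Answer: (133 - I*sqrt(2982))**2/49 ≈ 300.14 - 296.44*I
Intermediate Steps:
(-19 + sqrt(1/(51 - 44) - 61))**2 = (-19 + sqrt(1/7 - 61))**2 = (-19 + sqrt(-426/7))**2 = (-19 + I*sqrt(2982)/7)**2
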